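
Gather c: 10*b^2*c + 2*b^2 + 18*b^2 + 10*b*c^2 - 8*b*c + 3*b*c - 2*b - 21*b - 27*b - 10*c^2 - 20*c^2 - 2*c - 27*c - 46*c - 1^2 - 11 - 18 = 20*b^2 - 50*b + c^2*(10*b - 30) + c*(10*b^2 - 5*b - 75) - 30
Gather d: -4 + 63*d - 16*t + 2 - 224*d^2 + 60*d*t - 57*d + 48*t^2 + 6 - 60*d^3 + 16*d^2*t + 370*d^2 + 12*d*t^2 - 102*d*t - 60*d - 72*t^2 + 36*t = -60*d^3 + d^2*(16*t + 146) + d*(12*t^2 - 42*t - 54) - 24*t^2 + 20*t + 4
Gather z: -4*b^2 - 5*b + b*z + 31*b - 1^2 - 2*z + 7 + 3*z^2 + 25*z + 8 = -4*b^2 + 26*b + 3*z^2 + z*(b + 23) + 14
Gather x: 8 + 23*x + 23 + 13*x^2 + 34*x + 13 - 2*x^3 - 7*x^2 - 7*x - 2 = -2*x^3 + 6*x^2 + 50*x + 42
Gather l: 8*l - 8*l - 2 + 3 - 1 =0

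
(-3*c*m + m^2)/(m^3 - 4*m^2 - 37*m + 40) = m*(-3*c + m)/(m^3 - 4*m^2 - 37*m + 40)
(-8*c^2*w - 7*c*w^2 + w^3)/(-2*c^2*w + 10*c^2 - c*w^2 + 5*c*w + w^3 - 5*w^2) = w*(-8*c + w)/(-2*c*w + 10*c + w^2 - 5*w)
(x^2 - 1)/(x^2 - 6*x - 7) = (x - 1)/(x - 7)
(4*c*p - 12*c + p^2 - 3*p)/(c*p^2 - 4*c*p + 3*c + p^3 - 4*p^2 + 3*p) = (4*c + p)/(c*p - c + p^2 - p)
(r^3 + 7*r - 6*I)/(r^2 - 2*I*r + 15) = (r^2 - 3*I*r - 2)/(r - 5*I)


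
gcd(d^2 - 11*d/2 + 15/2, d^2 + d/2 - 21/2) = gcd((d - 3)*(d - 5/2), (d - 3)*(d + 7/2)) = d - 3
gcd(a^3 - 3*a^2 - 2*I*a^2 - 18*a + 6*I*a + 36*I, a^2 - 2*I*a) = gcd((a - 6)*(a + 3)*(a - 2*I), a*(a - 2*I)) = a - 2*I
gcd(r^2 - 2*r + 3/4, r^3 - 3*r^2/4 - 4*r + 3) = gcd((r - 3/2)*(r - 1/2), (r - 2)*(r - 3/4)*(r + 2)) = 1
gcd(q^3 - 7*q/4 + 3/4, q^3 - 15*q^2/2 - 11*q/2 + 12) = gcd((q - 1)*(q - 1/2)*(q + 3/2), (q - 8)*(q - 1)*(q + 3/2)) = q^2 + q/2 - 3/2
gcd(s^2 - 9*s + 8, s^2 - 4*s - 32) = s - 8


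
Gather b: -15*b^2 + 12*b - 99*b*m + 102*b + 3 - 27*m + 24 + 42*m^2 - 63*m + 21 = -15*b^2 + b*(114 - 99*m) + 42*m^2 - 90*m + 48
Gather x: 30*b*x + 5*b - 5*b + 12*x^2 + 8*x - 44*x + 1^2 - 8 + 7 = 12*x^2 + x*(30*b - 36)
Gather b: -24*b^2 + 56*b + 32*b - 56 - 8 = -24*b^2 + 88*b - 64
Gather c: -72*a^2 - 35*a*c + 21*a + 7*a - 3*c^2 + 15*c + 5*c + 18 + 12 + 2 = -72*a^2 + 28*a - 3*c^2 + c*(20 - 35*a) + 32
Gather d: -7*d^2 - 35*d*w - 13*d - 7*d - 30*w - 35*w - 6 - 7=-7*d^2 + d*(-35*w - 20) - 65*w - 13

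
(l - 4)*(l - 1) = l^2 - 5*l + 4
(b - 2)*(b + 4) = b^2 + 2*b - 8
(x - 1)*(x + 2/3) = x^2 - x/3 - 2/3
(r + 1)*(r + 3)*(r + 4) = r^3 + 8*r^2 + 19*r + 12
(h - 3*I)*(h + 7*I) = h^2 + 4*I*h + 21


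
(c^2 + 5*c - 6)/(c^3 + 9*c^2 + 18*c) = (c - 1)/(c*(c + 3))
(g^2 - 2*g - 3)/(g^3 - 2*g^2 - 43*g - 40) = (g - 3)/(g^2 - 3*g - 40)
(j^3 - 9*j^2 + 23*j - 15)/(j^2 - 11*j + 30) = (j^2 - 4*j + 3)/(j - 6)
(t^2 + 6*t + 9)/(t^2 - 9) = (t + 3)/(t - 3)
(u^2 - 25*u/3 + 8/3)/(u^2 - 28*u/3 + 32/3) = (3*u - 1)/(3*u - 4)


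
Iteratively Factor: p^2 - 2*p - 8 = (p - 4)*(p + 2)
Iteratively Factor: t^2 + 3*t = (t + 3)*(t)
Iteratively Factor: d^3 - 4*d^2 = (d - 4)*(d^2) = d*(d - 4)*(d)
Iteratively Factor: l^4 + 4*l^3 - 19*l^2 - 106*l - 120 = (l + 4)*(l^3 - 19*l - 30) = (l + 2)*(l + 4)*(l^2 - 2*l - 15) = (l + 2)*(l + 3)*(l + 4)*(l - 5)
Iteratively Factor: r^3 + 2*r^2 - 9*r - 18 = (r - 3)*(r^2 + 5*r + 6) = (r - 3)*(r + 2)*(r + 3)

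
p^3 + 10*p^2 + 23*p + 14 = (p + 1)*(p + 2)*(p + 7)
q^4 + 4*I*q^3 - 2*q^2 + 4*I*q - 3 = (q - I)*(q + I)^2*(q + 3*I)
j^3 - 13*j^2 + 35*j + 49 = (j - 7)^2*(j + 1)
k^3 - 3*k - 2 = (k - 2)*(k + 1)^2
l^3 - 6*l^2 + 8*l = l*(l - 4)*(l - 2)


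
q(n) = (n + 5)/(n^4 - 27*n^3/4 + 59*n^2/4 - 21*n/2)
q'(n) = (n + 5)*(-4*n^3 + 81*n^2/4 - 59*n/2 + 21/2)/(n^4 - 27*n^3/4 + 59*n^2/4 - 21*n/2)^2 + 1/(n^4 - 27*n^3/4 + 59*n^2/4 - 21*n/2) = 8*(-6*n^4 - 13*n^3 + 173*n^2 - 295*n + 105)/(n^2*(16*n^6 - 216*n^5 + 1201*n^4 - 3522*n^3 + 5749*n^2 - 4956*n + 1764))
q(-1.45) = 0.05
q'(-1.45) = 0.09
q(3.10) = 17.60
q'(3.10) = -208.49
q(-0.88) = 0.16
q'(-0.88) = 0.38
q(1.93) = 266.33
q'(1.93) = 2474.45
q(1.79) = 373.21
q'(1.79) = -7398.13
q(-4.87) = 0.00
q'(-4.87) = 0.00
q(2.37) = -21.52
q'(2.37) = 64.86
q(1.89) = 213.26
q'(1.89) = 525.69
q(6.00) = 0.04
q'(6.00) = -0.03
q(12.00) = 0.00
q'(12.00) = 0.00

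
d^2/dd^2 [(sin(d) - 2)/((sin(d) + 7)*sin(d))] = (-sin(d)^2 + 15*sin(d) + 44 + 86/sin(d) - 84/sin(d)^2 - 196/sin(d)^3)/(sin(d) + 7)^3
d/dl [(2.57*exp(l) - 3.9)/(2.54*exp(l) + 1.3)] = 13.247*exp(l)/(2.54*exp(l) + 1.3)^2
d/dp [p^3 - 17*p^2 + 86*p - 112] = 3*p^2 - 34*p + 86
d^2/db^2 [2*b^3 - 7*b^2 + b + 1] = 12*b - 14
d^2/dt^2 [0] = 0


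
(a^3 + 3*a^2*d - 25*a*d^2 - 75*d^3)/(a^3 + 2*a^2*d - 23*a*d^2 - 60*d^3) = (a + 5*d)/(a + 4*d)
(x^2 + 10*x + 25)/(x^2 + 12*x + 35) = (x + 5)/(x + 7)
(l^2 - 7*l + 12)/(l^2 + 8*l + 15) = (l^2 - 7*l + 12)/(l^2 + 8*l + 15)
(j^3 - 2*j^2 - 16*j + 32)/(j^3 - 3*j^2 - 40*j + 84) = (j^2 - 16)/(j^2 - j - 42)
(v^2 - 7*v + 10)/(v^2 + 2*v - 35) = (v - 2)/(v + 7)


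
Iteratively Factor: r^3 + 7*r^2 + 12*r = (r + 4)*(r^2 + 3*r) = r*(r + 4)*(r + 3)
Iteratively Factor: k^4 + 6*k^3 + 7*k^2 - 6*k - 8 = (k + 2)*(k^3 + 4*k^2 - k - 4) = (k + 1)*(k + 2)*(k^2 + 3*k - 4) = (k - 1)*(k + 1)*(k + 2)*(k + 4)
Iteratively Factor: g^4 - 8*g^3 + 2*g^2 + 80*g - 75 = (g - 5)*(g^3 - 3*g^2 - 13*g + 15) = (g - 5)^2*(g^2 + 2*g - 3) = (g - 5)^2*(g + 3)*(g - 1)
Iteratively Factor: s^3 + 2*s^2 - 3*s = (s + 3)*(s^2 - s) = (s - 1)*(s + 3)*(s)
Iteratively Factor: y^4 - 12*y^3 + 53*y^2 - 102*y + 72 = (y - 4)*(y^3 - 8*y^2 + 21*y - 18) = (y - 4)*(y - 3)*(y^2 - 5*y + 6) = (y - 4)*(y - 3)^2*(y - 2)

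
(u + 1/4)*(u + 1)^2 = u^3 + 9*u^2/4 + 3*u/2 + 1/4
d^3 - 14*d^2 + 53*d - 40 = (d - 8)*(d - 5)*(d - 1)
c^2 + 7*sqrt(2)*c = c*(c + 7*sqrt(2))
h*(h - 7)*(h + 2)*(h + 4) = h^4 - h^3 - 34*h^2 - 56*h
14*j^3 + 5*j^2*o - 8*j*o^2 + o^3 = (-7*j + o)*(-2*j + o)*(j + o)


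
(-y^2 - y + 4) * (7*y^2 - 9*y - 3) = -7*y^4 + 2*y^3 + 40*y^2 - 33*y - 12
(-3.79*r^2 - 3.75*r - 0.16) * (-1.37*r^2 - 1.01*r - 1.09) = 5.1923*r^4 + 8.9654*r^3 + 8.1378*r^2 + 4.2491*r + 0.1744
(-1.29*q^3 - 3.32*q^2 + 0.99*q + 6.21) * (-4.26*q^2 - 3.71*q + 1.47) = 5.4954*q^5 + 18.9291*q^4 + 6.2035*q^3 - 35.0079*q^2 - 21.5838*q + 9.1287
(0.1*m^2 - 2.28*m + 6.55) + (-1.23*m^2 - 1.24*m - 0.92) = -1.13*m^2 - 3.52*m + 5.63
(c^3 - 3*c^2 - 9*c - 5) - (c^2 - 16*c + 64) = c^3 - 4*c^2 + 7*c - 69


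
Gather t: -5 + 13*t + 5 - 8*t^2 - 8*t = -8*t^2 + 5*t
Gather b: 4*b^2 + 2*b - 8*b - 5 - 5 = 4*b^2 - 6*b - 10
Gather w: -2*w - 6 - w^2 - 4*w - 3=-w^2 - 6*w - 9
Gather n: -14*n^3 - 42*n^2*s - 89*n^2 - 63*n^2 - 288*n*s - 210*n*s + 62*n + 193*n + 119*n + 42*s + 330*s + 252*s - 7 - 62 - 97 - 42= -14*n^3 + n^2*(-42*s - 152) + n*(374 - 498*s) + 624*s - 208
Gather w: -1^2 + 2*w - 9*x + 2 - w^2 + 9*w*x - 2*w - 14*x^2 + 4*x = -w^2 + 9*w*x - 14*x^2 - 5*x + 1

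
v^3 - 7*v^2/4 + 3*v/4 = v*(v - 1)*(v - 3/4)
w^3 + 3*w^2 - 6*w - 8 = (w - 2)*(w + 1)*(w + 4)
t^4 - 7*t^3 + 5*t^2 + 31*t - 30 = (t - 5)*(t - 3)*(t - 1)*(t + 2)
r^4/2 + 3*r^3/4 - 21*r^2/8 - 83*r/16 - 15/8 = (r/2 + 1)*(r - 5/2)*(r + 1/2)*(r + 3/2)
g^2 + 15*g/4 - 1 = (g - 1/4)*(g + 4)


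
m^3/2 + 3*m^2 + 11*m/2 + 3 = (m/2 + 1/2)*(m + 2)*(m + 3)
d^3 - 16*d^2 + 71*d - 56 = (d - 8)*(d - 7)*(d - 1)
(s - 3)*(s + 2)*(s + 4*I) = s^3 - s^2 + 4*I*s^2 - 6*s - 4*I*s - 24*I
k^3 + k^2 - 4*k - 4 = (k - 2)*(k + 1)*(k + 2)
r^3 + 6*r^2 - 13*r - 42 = (r - 3)*(r + 2)*(r + 7)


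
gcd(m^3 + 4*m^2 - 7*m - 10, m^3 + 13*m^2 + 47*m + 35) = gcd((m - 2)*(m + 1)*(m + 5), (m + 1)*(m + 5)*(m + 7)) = m^2 + 6*m + 5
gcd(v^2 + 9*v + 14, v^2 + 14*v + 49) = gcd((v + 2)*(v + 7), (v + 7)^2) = v + 7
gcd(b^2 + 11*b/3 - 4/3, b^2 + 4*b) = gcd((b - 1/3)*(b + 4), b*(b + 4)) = b + 4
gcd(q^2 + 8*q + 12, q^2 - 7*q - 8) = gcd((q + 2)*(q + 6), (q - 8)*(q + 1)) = 1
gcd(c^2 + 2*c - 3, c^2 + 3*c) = c + 3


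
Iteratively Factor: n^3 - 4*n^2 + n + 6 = (n + 1)*(n^2 - 5*n + 6) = (n - 3)*(n + 1)*(n - 2)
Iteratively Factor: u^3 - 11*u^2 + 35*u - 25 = (u - 5)*(u^2 - 6*u + 5) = (u - 5)^2*(u - 1)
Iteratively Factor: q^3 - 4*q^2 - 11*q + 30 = (q + 3)*(q^2 - 7*q + 10) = (q - 5)*(q + 3)*(q - 2)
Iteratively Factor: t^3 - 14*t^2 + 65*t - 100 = (t - 5)*(t^2 - 9*t + 20) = (t - 5)*(t - 4)*(t - 5)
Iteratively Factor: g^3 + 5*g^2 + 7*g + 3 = (g + 1)*(g^2 + 4*g + 3) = (g + 1)^2*(g + 3)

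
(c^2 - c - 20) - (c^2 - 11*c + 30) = 10*c - 50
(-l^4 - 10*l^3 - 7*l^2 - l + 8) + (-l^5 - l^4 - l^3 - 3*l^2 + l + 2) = -l^5 - 2*l^4 - 11*l^3 - 10*l^2 + 10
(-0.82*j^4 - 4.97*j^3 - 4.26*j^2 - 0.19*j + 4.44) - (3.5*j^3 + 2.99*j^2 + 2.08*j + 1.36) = -0.82*j^4 - 8.47*j^3 - 7.25*j^2 - 2.27*j + 3.08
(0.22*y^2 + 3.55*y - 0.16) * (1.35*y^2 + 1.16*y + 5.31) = 0.297*y^4 + 5.0477*y^3 + 5.0702*y^2 + 18.6649*y - 0.8496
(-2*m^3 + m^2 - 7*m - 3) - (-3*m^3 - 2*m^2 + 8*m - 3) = m^3 + 3*m^2 - 15*m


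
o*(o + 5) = o^2 + 5*o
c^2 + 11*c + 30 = (c + 5)*(c + 6)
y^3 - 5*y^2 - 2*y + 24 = (y - 4)*(y - 3)*(y + 2)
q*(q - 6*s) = q^2 - 6*q*s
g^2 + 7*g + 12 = (g + 3)*(g + 4)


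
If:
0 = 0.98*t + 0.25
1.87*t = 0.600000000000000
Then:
No Solution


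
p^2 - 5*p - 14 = (p - 7)*(p + 2)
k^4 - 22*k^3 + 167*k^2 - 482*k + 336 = (k - 8)*(k - 7)*(k - 6)*(k - 1)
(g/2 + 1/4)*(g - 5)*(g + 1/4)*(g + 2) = g^4/2 - 9*g^3/8 - 97*g^2/16 - 63*g/16 - 5/8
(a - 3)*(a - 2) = a^2 - 5*a + 6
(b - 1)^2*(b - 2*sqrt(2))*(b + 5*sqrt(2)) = b^4 - 2*b^3 + 3*sqrt(2)*b^3 - 19*b^2 - 6*sqrt(2)*b^2 + 3*sqrt(2)*b + 40*b - 20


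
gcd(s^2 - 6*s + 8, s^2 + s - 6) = s - 2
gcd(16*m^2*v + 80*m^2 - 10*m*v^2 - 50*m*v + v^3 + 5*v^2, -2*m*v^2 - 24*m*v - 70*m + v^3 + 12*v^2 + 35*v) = -2*m*v - 10*m + v^2 + 5*v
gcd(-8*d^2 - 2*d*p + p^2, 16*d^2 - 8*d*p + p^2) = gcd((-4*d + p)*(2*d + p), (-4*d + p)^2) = -4*d + p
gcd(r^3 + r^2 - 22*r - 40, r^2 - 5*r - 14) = r + 2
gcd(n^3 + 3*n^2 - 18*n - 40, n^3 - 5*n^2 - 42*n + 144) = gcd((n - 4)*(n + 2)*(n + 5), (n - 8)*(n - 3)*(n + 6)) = 1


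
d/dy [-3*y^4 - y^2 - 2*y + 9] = -12*y^3 - 2*y - 2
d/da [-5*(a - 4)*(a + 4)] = -10*a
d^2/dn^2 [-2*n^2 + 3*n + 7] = -4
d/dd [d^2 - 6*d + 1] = 2*d - 6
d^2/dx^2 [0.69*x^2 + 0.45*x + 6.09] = 1.38000000000000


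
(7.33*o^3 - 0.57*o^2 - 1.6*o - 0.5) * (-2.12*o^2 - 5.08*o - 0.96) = -15.5396*o^5 - 36.028*o^4 - 0.749199999999999*o^3 + 9.7352*o^2 + 4.076*o + 0.48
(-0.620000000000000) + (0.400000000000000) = -0.220000000000000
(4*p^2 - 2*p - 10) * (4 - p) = -4*p^3 + 18*p^2 + 2*p - 40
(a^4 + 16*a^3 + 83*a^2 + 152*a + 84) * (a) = a^5 + 16*a^4 + 83*a^3 + 152*a^2 + 84*a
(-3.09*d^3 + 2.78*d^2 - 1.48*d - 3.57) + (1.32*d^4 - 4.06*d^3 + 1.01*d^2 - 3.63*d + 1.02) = 1.32*d^4 - 7.15*d^3 + 3.79*d^2 - 5.11*d - 2.55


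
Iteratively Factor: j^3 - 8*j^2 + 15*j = (j - 5)*(j^2 - 3*j) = (j - 5)*(j - 3)*(j)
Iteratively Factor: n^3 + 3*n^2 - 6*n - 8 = (n + 4)*(n^2 - n - 2) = (n + 1)*(n + 4)*(n - 2)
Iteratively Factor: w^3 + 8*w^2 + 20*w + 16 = (w + 4)*(w^2 + 4*w + 4) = (w + 2)*(w + 4)*(w + 2)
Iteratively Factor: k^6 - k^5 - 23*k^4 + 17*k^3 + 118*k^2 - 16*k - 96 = (k - 3)*(k^5 + 2*k^4 - 17*k^3 - 34*k^2 + 16*k + 32) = (k - 3)*(k + 1)*(k^4 + k^3 - 18*k^2 - 16*k + 32) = (k - 4)*(k - 3)*(k + 1)*(k^3 + 5*k^2 + 2*k - 8) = (k - 4)*(k - 3)*(k + 1)*(k + 2)*(k^2 + 3*k - 4) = (k - 4)*(k - 3)*(k + 1)*(k + 2)*(k + 4)*(k - 1)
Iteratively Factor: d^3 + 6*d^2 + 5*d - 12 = (d + 4)*(d^2 + 2*d - 3) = (d - 1)*(d + 4)*(d + 3)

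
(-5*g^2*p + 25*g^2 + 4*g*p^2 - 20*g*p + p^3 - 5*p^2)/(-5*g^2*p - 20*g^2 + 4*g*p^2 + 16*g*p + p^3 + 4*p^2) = (p - 5)/(p + 4)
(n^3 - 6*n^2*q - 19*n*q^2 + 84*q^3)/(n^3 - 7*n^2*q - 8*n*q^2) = (-n^3 + 6*n^2*q + 19*n*q^2 - 84*q^3)/(n*(-n^2 + 7*n*q + 8*q^2))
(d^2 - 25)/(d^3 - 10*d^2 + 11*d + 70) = (d + 5)/(d^2 - 5*d - 14)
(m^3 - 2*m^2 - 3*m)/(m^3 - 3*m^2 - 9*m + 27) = m*(m + 1)/(m^2 - 9)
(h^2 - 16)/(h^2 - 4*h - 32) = (h - 4)/(h - 8)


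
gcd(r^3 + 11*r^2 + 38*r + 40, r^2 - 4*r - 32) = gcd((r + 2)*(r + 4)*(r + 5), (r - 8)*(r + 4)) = r + 4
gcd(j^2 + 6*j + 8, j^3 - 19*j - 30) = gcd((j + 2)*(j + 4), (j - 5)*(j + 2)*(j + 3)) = j + 2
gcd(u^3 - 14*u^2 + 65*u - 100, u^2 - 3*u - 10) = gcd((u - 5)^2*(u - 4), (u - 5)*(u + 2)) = u - 5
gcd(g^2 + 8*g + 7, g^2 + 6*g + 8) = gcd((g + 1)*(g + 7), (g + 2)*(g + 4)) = 1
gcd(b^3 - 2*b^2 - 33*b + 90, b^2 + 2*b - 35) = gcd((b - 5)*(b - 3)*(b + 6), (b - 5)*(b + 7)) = b - 5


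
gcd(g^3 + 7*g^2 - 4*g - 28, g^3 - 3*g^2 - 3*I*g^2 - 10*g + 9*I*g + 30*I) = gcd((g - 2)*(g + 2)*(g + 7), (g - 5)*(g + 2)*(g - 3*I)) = g + 2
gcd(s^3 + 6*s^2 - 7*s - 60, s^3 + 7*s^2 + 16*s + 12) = 1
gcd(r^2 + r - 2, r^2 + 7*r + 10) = r + 2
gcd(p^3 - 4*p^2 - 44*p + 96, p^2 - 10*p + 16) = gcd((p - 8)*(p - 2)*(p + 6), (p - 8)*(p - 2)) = p^2 - 10*p + 16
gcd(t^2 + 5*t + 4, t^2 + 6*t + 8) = t + 4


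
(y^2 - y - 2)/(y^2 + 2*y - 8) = (y + 1)/(y + 4)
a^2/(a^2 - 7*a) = a/(a - 7)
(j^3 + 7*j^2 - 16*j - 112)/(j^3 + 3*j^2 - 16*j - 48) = (j + 7)/(j + 3)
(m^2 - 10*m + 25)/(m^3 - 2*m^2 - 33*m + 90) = (m - 5)/(m^2 + 3*m - 18)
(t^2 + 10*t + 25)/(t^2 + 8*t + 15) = (t + 5)/(t + 3)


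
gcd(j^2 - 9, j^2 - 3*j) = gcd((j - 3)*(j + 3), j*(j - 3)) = j - 3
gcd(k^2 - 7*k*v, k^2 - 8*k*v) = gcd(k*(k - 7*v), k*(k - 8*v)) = k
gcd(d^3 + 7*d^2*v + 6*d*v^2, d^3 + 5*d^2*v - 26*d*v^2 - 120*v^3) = d + 6*v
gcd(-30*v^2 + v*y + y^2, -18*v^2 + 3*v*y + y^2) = 6*v + y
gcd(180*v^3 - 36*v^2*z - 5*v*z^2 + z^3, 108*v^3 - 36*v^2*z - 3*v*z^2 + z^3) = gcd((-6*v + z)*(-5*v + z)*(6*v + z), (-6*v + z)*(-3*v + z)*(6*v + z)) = -36*v^2 + z^2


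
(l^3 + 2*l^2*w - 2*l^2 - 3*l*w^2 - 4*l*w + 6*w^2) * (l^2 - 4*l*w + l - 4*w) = l^5 - 2*l^4*w - l^4 - 11*l^3*w^2 + 2*l^3*w - 2*l^3 + 12*l^2*w^3 + 11*l^2*w^2 + 4*l^2*w - 12*l*w^3 + 22*l*w^2 - 24*w^3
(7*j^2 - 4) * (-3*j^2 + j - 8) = -21*j^4 + 7*j^3 - 44*j^2 - 4*j + 32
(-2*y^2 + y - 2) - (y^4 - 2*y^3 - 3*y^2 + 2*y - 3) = -y^4 + 2*y^3 + y^2 - y + 1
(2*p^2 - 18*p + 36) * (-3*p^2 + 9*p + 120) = -6*p^4 + 72*p^3 - 30*p^2 - 1836*p + 4320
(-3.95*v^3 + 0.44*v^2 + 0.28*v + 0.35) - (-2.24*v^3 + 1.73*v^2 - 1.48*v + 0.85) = -1.71*v^3 - 1.29*v^2 + 1.76*v - 0.5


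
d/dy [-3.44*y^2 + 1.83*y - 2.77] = 1.83 - 6.88*y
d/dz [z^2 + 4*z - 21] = 2*z + 4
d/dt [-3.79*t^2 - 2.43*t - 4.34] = -7.58*t - 2.43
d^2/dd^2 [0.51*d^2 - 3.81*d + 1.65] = 1.02000000000000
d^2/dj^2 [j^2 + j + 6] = 2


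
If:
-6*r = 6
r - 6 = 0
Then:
No Solution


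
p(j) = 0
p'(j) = 0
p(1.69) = 0.00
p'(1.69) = 0.00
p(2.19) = 0.00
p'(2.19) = 0.00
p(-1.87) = 0.00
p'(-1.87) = 0.00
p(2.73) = 0.00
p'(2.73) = 0.00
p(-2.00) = 0.00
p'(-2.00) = 0.00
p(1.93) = 0.00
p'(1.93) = 0.00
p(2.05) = 0.00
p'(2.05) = 0.00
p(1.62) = 0.00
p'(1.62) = 0.00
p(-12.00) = 0.00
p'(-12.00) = 0.00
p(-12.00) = 0.00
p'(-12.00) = 0.00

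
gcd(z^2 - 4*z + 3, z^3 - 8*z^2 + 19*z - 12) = z^2 - 4*z + 3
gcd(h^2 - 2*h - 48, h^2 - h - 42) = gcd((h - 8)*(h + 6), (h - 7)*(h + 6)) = h + 6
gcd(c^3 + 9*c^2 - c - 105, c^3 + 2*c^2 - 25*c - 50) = c + 5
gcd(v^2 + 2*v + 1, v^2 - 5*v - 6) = v + 1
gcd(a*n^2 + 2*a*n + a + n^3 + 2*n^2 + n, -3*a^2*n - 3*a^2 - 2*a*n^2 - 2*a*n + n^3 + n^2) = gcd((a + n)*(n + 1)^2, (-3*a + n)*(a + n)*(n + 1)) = a*n + a + n^2 + n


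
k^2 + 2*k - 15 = (k - 3)*(k + 5)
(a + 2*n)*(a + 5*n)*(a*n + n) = a^3*n + 7*a^2*n^2 + a^2*n + 10*a*n^3 + 7*a*n^2 + 10*n^3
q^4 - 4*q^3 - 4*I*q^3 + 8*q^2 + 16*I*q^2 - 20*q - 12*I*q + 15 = (q - 3)*(q - 1)*(q - 5*I)*(q + I)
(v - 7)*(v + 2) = v^2 - 5*v - 14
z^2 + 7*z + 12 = (z + 3)*(z + 4)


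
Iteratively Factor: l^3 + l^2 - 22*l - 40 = (l + 4)*(l^2 - 3*l - 10) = (l - 5)*(l + 4)*(l + 2)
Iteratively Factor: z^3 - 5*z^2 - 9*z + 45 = (z - 5)*(z^2 - 9) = (z - 5)*(z - 3)*(z + 3)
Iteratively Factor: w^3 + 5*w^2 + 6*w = (w)*(w^2 + 5*w + 6) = w*(w + 2)*(w + 3)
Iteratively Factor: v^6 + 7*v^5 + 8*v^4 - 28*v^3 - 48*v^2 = (v + 2)*(v^5 + 5*v^4 - 2*v^3 - 24*v^2) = (v - 2)*(v + 2)*(v^4 + 7*v^3 + 12*v^2) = (v - 2)*(v + 2)*(v + 3)*(v^3 + 4*v^2) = v*(v - 2)*(v + 2)*(v + 3)*(v^2 + 4*v) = v^2*(v - 2)*(v + 2)*(v + 3)*(v + 4)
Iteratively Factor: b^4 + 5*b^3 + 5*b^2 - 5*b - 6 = (b + 1)*(b^3 + 4*b^2 + b - 6) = (b + 1)*(b + 3)*(b^2 + b - 2) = (b - 1)*(b + 1)*(b + 3)*(b + 2)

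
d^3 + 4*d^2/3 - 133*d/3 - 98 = (d - 7)*(d + 7/3)*(d + 6)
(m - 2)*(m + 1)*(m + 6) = m^3 + 5*m^2 - 8*m - 12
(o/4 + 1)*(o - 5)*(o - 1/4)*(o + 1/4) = o^4/4 - o^3/4 - 321*o^2/64 + o/64 + 5/16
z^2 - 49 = (z - 7)*(z + 7)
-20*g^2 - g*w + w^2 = (-5*g + w)*(4*g + w)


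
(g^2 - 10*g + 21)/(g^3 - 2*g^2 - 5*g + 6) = (g - 7)/(g^2 + g - 2)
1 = 1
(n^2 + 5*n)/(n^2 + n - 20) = n/(n - 4)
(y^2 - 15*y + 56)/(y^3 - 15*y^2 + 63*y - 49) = (y - 8)/(y^2 - 8*y + 7)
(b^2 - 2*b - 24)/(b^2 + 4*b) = (b - 6)/b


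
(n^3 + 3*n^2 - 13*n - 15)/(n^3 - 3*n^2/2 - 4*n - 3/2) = 2*(n + 5)/(2*n + 1)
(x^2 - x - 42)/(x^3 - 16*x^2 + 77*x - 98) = (x + 6)/(x^2 - 9*x + 14)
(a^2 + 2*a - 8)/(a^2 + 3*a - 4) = (a - 2)/(a - 1)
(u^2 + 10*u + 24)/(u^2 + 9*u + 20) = (u + 6)/(u + 5)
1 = 1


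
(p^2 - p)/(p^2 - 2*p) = (p - 1)/(p - 2)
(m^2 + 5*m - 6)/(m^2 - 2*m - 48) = (m - 1)/(m - 8)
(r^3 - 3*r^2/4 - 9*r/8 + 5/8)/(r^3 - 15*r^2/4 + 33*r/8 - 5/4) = (r + 1)/(r - 2)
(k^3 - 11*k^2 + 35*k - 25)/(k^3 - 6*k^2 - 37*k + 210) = (k^2 - 6*k + 5)/(k^2 - k - 42)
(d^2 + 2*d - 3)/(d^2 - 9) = (d - 1)/(d - 3)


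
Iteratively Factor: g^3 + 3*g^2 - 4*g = (g + 4)*(g^2 - g) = g*(g + 4)*(g - 1)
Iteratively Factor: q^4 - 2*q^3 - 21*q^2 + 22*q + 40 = (q - 2)*(q^3 - 21*q - 20) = (q - 2)*(q + 1)*(q^2 - q - 20) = (q - 5)*(q - 2)*(q + 1)*(q + 4)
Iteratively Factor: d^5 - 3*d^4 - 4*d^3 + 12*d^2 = (d - 2)*(d^4 - d^3 - 6*d^2) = (d - 3)*(d - 2)*(d^3 + 2*d^2) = d*(d - 3)*(d - 2)*(d^2 + 2*d) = d*(d - 3)*(d - 2)*(d + 2)*(d)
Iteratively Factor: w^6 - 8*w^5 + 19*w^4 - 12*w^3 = (w - 4)*(w^5 - 4*w^4 + 3*w^3) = w*(w - 4)*(w^4 - 4*w^3 + 3*w^2) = w^2*(w - 4)*(w^3 - 4*w^2 + 3*w) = w^3*(w - 4)*(w^2 - 4*w + 3) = w^3*(w - 4)*(w - 1)*(w - 3)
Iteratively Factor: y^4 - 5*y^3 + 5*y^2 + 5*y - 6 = (y - 2)*(y^3 - 3*y^2 - y + 3) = (y - 2)*(y - 1)*(y^2 - 2*y - 3) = (y - 3)*(y - 2)*(y - 1)*(y + 1)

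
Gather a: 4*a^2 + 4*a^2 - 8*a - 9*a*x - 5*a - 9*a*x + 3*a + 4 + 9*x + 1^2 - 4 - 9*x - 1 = 8*a^2 + a*(-18*x - 10)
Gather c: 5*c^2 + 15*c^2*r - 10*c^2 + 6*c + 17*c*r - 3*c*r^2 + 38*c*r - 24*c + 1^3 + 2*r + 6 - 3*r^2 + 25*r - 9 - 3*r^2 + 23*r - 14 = c^2*(15*r - 5) + c*(-3*r^2 + 55*r - 18) - 6*r^2 + 50*r - 16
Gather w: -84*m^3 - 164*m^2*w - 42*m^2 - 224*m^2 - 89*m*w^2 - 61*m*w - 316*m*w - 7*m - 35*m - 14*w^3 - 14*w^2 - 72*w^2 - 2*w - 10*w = -84*m^3 - 266*m^2 - 42*m - 14*w^3 + w^2*(-89*m - 86) + w*(-164*m^2 - 377*m - 12)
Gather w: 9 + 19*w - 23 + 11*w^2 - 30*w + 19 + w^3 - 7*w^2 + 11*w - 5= w^3 + 4*w^2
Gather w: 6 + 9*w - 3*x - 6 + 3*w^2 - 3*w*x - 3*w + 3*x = 3*w^2 + w*(6 - 3*x)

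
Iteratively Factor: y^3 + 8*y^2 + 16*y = (y + 4)*(y^2 + 4*y) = (y + 4)^2*(y)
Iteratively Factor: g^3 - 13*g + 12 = (g + 4)*(g^2 - 4*g + 3) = (g - 1)*(g + 4)*(g - 3)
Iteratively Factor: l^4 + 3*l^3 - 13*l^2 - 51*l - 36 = (l - 4)*(l^3 + 7*l^2 + 15*l + 9) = (l - 4)*(l + 1)*(l^2 + 6*l + 9) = (l - 4)*(l + 1)*(l + 3)*(l + 3)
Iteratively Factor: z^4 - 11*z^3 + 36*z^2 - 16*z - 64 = (z - 4)*(z^3 - 7*z^2 + 8*z + 16) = (z - 4)^2*(z^2 - 3*z - 4) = (z - 4)^3*(z + 1)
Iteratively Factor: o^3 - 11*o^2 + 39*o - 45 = (o - 3)*(o^2 - 8*o + 15) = (o - 5)*(o - 3)*(o - 3)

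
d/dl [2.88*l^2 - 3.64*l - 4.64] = 5.76*l - 3.64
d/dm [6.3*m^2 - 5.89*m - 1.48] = 12.6*m - 5.89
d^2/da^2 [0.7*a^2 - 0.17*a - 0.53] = 1.40000000000000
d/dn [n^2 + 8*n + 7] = 2*n + 8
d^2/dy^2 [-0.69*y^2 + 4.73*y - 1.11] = -1.38000000000000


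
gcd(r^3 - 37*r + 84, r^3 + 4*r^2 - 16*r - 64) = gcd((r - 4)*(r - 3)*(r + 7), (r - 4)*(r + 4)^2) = r - 4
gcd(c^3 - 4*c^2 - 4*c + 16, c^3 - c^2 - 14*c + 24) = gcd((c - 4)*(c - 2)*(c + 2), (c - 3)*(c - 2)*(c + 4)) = c - 2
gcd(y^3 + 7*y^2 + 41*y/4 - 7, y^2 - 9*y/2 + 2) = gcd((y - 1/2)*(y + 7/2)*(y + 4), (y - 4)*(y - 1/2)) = y - 1/2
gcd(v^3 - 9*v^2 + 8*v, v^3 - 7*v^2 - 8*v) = v^2 - 8*v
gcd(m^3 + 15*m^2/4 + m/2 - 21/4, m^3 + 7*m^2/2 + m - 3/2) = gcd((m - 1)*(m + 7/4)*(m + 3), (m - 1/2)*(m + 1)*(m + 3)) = m + 3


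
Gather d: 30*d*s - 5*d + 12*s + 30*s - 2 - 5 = d*(30*s - 5) + 42*s - 7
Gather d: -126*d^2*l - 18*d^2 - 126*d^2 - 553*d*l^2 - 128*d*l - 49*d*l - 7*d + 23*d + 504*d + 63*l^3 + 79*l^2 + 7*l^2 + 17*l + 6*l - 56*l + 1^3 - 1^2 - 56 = d^2*(-126*l - 144) + d*(-553*l^2 - 177*l + 520) + 63*l^3 + 86*l^2 - 33*l - 56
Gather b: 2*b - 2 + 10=2*b + 8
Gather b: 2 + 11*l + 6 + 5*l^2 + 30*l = 5*l^2 + 41*l + 8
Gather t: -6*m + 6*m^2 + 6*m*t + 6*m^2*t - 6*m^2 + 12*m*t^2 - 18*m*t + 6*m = 12*m*t^2 + t*(6*m^2 - 12*m)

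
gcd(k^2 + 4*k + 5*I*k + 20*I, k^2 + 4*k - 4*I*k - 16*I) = k + 4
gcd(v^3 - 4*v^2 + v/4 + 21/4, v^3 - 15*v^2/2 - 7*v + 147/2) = v - 7/2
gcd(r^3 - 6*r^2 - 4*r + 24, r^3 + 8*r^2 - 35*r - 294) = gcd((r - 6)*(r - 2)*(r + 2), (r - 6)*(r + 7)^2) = r - 6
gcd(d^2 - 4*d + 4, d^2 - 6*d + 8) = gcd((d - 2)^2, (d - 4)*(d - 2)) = d - 2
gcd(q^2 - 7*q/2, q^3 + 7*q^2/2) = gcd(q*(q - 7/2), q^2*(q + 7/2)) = q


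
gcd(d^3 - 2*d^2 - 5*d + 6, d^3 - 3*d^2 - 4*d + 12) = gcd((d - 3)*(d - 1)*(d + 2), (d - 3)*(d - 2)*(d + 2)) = d^2 - d - 6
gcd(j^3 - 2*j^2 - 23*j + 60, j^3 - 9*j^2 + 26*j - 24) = j^2 - 7*j + 12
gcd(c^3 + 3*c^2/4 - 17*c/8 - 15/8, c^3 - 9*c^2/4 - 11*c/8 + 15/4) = c^2 - c/4 - 15/8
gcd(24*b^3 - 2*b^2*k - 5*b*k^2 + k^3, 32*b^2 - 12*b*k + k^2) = 4*b - k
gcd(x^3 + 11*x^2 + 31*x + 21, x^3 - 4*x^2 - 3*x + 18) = 1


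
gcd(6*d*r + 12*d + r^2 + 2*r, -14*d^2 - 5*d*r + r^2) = 1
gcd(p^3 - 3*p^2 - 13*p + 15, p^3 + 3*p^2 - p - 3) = p^2 + 2*p - 3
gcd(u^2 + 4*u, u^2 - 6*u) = u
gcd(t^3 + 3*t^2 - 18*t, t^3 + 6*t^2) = t^2 + 6*t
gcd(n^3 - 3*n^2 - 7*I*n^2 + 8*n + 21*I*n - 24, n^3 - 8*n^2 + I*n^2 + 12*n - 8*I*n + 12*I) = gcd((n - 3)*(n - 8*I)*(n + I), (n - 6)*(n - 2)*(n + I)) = n + I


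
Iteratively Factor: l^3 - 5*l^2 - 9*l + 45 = (l - 5)*(l^2 - 9) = (l - 5)*(l - 3)*(l + 3)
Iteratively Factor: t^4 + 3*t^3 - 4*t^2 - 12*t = (t + 3)*(t^3 - 4*t) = (t + 2)*(t + 3)*(t^2 - 2*t) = t*(t + 2)*(t + 3)*(t - 2)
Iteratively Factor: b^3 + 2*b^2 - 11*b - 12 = (b - 3)*(b^2 + 5*b + 4) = (b - 3)*(b + 4)*(b + 1)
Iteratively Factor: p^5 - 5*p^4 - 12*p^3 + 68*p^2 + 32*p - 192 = (p - 4)*(p^4 - p^3 - 16*p^2 + 4*p + 48) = (p - 4)*(p + 3)*(p^3 - 4*p^2 - 4*p + 16) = (p - 4)*(p - 2)*(p + 3)*(p^2 - 2*p - 8) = (p - 4)^2*(p - 2)*(p + 3)*(p + 2)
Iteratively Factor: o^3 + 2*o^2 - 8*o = (o - 2)*(o^2 + 4*o) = (o - 2)*(o + 4)*(o)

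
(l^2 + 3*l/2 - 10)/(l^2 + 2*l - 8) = (l - 5/2)/(l - 2)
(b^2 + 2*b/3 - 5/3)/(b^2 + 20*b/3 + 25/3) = (b - 1)/(b + 5)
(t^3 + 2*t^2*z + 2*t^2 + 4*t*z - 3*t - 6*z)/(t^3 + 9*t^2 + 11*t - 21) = (t + 2*z)/(t + 7)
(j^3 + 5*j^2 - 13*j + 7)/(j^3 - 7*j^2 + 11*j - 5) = (j + 7)/(j - 5)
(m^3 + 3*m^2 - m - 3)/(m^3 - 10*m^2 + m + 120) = (m^2 - 1)/(m^2 - 13*m + 40)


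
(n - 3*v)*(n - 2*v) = n^2 - 5*n*v + 6*v^2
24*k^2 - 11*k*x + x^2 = (-8*k + x)*(-3*k + x)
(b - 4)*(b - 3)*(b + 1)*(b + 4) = b^4 - 2*b^3 - 19*b^2 + 32*b + 48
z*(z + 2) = z^2 + 2*z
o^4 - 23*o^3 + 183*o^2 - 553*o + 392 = (o - 8)*(o - 7)^2*(o - 1)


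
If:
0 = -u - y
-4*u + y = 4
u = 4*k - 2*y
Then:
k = 1/5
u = -4/5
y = 4/5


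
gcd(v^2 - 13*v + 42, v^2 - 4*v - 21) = v - 7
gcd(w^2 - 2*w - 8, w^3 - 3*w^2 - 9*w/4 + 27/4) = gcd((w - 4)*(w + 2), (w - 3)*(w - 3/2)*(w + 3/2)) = 1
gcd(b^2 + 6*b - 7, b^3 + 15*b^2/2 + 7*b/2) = b + 7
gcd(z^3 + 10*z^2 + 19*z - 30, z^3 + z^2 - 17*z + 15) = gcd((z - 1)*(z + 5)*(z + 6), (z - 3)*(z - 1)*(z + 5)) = z^2 + 4*z - 5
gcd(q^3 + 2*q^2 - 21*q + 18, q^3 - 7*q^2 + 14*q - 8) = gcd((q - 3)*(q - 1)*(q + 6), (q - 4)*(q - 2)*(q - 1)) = q - 1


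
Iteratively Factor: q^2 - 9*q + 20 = (q - 4)*(q - 5)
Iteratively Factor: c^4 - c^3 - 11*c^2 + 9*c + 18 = (c - 3)*(c^3 + 2*c^2 - 5*c - 6) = (c - 3)*(c - 2)*(c^2 + 4*c + 3) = (c - 3)*(c - 2)*(c + 3)*(c + 1)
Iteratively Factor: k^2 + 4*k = (k)*(k + 4)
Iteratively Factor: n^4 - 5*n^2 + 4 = (n + 2)*(n^3 - 2*n^2 - n + 2) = (n - 2)*(n + 2)*(n^2 - 1) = (n - 2)*(n + 1)*(n + 2)*(n - 1)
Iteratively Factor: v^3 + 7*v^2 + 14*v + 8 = (v + 1)*(v^2 + 6*v + 8) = (v + 1)*(v + 4)*(v + 2)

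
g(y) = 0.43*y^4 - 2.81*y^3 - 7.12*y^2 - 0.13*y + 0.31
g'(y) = 1.72*y^3 - 8.43*y^2 - 14.24*y - 0.13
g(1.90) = -39.31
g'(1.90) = -45.82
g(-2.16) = 5.05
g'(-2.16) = -26.04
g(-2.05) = 2.46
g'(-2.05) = -21.18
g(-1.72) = -2.47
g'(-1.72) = -9.33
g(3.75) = -163.45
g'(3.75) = -81.37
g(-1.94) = 0.37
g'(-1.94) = -16.79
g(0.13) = 0.17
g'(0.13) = -2.12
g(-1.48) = -3.92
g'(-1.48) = -3.10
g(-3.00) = 47.32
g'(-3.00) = -79.72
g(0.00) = 0.31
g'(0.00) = -0.13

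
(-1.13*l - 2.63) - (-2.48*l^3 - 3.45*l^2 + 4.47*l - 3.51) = 2.48*l^3 + 3.45*l^2 - 5.6*l + 0.88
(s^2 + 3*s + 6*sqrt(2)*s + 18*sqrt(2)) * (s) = s^3 + 3*s^2 + 6*sqrt(2)*s^2 + 18*sqrt(2)*s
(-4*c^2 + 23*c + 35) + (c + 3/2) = -4*c^2 + 24*c + 73/2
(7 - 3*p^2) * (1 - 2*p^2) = 6*p^4 - 17*p^2 + 7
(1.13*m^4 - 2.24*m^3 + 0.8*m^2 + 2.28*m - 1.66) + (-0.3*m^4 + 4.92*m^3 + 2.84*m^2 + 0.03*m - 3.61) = 0.83*m^4 + 2.68*m^3 + 3.64*m^2 + 2.31*m - 5.27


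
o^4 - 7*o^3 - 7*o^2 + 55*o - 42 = (o - 7)*(o - 2)*(o - 1)*(o + 3)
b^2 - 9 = (b - 3)*(b + 3)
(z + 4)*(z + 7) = z^2 + 11*z + 28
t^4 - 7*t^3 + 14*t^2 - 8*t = t*(t - 4)*(t - 2)*(t - 1)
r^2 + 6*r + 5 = (r + 1)*(r + 5)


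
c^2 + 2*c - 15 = (c - 3)*(c + 5)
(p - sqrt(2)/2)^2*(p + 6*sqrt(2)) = p^3 + 5*sqrt(2)*p^2 - 23*p/2 + 3*sqrt(2)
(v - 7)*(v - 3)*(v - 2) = v^3 - 12*v^2 + 41*v - 42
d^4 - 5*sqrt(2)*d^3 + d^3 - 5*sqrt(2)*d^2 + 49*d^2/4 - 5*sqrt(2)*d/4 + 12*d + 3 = (d + 1/2)^2*(d - 3*sqrt(2))*(d - 2*sqrt(2))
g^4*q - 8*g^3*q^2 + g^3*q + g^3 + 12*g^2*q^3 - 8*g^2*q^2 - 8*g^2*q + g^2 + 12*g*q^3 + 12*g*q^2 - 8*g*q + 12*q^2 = (g + 1)*(g - 6*q)*(g - 2*q)*(g*q + 1)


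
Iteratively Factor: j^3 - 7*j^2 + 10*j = (j - 2)*(j^2 - 5*j) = (j - 5)*(j - 2)*(j)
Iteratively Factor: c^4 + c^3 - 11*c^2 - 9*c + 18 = (c + 2)*(c^3 - c^2 - 9*c + 9) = (c - 1)*(c + 2)*(c^2 - 9) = (c - 1)*(c + 2)*(c + 3)*(c - 3)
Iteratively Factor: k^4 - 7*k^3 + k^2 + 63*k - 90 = (k - 2)*(k^3 - 5*k^2 - 9*k + 45) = (k - 5)*(k - 2)*(k^2 - 9) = (k - 5)*(k - 2)*(k + 3)*(k - 3)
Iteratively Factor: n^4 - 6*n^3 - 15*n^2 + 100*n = (n)*(n^3 - 6*n^2 - 15*n + 100) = n*(n + 4)*(n^2 - 10*n + 25) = n*(n - 5)*(n + 4)*(n - 5)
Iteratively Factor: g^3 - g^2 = (g)*(g^2 - g) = g^2*(g - 1)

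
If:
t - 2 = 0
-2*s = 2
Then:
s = -1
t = 2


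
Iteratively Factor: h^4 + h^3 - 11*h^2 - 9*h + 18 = (h + 3)*(h^3 - 2*h^2 - 5*h + 6) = (h + 2)*(h + 3)*(h^2 - 4*h + 3) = (h - 1)*(h + 2)*(h + 3)*(h - 3)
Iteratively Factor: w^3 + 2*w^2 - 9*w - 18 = (w - 3)*(w^2 + 5*w + 6) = (w - 3)*(w + 2)*(w + 3)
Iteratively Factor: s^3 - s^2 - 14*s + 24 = (s - 2)*(s^2 + s - 12) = (s - 2)*(s + 4)*(s - 3)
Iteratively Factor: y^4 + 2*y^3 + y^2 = (y + 1)*(y^3 + y^2) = (y + 1)^2*(y^2) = y*(y + 1)^2*(y)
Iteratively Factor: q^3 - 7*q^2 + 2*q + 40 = (q - 5)*(q^2 - 2*q - 8) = (q - 5)*(q + 2)*(q - 4)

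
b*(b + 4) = b^2 + 4*b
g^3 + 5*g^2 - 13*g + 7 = (g - 1)^2*(g + 7)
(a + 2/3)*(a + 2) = a^2 + 8*a/3 + 4/3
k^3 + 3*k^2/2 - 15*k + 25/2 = (k - 5/2)*(k - 1)*(k + 5)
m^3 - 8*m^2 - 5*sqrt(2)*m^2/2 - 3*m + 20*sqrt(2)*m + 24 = (m - 8)*(m - 3*sqrt(2))*(m + sqrt(2)/2)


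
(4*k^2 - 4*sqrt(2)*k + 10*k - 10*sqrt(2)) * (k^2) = 4*k^4 - 4*sqrt(2)*k^3 + 10*k^3 - 10*sqrt(2)*k^2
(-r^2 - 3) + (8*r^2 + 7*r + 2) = 7*r^2 + 7*r - 1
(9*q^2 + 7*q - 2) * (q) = 9*q^3 + 7*q^2 - 2*q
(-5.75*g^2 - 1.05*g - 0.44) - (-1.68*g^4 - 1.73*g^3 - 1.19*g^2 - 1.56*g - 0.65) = 1.68*g^4 + 1.73*g^3 - 4.56*g^2 + 0.51*g + 0.21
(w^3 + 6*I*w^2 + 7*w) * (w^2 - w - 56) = w^5 - w^4 + 6*I*w^4 - 49*w^3 - 6*I*w^3 - 7*w^2 - 336*I*w^2 - 392*w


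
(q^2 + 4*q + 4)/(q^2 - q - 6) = (q + 2)/(q - 3)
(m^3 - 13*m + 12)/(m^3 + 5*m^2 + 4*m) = (m^2 - 4*m + 3)/(m*(m + 1))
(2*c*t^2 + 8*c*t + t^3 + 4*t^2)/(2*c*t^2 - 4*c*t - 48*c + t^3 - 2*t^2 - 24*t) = t/(t - 6)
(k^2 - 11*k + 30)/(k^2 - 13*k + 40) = (k - 6)/(k - 8)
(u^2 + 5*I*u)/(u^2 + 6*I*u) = (u + 5*I)/(u + 6*I)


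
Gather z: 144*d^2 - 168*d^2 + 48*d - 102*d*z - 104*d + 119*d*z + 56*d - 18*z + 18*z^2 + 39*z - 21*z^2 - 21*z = -24*d^2 + 17*d*z - 3*z^2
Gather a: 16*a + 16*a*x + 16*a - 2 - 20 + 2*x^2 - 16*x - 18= a*(16*x + 32) + 2*x^2 - 16*x - 40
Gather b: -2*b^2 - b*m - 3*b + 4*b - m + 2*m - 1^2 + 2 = -2*b^2 + b*(1 - m) + m + 1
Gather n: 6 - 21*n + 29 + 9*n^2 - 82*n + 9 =9*n^2 - 103*n + 44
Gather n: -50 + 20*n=20*n - 50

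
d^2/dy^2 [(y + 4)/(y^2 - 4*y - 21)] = 2*(-3*y*(-y^2 + 4*y + 21) - 4*(y - 2)^2*(y + 4))/(-y^2 + 4*y + 21)^3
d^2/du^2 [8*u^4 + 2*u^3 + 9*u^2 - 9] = 96*u^2 + 12*u + 18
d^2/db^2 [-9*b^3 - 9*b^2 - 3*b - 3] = -54*b - 18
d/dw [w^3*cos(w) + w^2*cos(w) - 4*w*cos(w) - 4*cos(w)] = -w^3*sin(w) - w^2*sin(w) + 3*w^2*cos(w) + 4*w*sin(w) + 2*w*cos(w) - 4*sqrt(2)*cos(w + pi/4)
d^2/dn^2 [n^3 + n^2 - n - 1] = 6*n + 2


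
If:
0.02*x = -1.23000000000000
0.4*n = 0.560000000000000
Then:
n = 1.40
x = -61.50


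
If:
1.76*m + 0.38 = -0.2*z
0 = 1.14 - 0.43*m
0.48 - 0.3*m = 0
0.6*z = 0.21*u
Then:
No Solution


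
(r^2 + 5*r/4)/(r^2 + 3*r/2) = (4*r + 5)/(2*(2*r + 3))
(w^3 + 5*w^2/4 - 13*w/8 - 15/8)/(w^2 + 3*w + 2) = (w^2 + w/4 - 15/8)/(w + 2)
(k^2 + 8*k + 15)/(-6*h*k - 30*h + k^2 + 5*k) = (-k - 3)/(6*h - k)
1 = 1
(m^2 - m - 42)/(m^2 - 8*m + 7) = (m + 6)/(m - 1)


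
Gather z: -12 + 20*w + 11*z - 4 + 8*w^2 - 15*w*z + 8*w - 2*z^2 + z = 8*w^2 + 28*w - 2*z^2 + z*(12 - 15*w) - 16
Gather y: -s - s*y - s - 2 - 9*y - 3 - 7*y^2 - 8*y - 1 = -2*s - 7*y^2 + y*(-s - 17) - 6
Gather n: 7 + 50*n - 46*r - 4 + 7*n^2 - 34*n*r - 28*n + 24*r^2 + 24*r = 7*n^2 + n*(22 - 34*r) + 24*r^2 - 22*r + 3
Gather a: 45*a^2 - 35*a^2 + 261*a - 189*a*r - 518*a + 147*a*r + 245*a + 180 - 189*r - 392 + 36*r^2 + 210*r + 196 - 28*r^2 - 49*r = 10*a^2 + a*(-42*r - 12) + 8*r^2 - 28*r - 16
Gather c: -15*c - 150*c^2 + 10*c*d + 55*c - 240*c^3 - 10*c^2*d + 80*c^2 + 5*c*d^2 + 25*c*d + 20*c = -240*c^3 + c^2*(-10*d - 70) + c*(5*d^2 + 35*d + 60)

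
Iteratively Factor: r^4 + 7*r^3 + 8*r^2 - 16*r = (r - 1)*(r^3 + 8*r^2 + 16*r) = (r - 1)*(r + 4)*(r^2 + 4*r) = r*(r - 1)*(r + 4)*(r + 4)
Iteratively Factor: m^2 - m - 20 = (m - 5)*(m + 4)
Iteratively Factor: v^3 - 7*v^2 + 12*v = (v - 3)*(v^2 - 4*v) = v*(v - 3)*(v - 4)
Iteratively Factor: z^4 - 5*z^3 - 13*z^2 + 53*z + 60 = (z - 4)*(z^3 - z^2 - 17*z - 15) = (z - 4)*(z + 3)*(z^2 - 4*z - 5) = (z - 5)*(z - 4)*(z + 3)*(z + 1)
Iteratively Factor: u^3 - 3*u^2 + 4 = (u - 2)*(u^2 - u - 2) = (u - 2)^2*(u + 1)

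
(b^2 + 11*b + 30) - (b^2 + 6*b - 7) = 5*b + 37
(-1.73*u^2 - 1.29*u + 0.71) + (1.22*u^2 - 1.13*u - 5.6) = -0.51*u^2 - 2.42*u - 4.89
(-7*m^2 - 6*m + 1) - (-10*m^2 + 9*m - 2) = 3*m^2 - 15*m + 3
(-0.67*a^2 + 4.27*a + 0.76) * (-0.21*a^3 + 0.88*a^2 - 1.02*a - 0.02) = 0.1407*a^5 - 1.4863*a^4 + 4.2814*a^3 - 3.6732*a^2 - 0.8606*a - 0.0152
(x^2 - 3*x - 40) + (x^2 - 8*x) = 2*x^2 - 11*x - 40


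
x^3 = x^3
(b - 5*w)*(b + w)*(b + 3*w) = b^3 - b^2*w - 17*b*w^2 - 15*w^3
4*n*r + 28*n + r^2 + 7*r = (4*n + r)*(r + 7)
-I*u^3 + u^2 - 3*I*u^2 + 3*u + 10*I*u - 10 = (u - 2)*(u + 5)*(-I*u + 1)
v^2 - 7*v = v*(v - 7)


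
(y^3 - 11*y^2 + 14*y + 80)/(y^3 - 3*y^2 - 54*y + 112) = (y^2 - 3*y - 10)/(y^2 + 5*y - 14)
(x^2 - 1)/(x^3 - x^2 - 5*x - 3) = (x - 1)/(x^2 - 2*x - 3)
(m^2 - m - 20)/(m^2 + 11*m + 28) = (m - 5)/(m + 7)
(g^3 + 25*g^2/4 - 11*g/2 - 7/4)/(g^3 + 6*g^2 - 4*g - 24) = (4*g^3 + 25*g^2 - 22*g - 7)/(4*(g^3 + 6*g^2 - 4*g - 24))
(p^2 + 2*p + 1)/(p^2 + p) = (p + 1)/p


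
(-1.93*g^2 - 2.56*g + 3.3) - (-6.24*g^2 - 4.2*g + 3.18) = 4.31*g^2 + 1.64*g + 0.12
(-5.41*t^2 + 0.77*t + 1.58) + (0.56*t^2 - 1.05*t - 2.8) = -4.85*t^2 - 0.28*t - 1.22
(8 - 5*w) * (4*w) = -20*w^2 + 32*w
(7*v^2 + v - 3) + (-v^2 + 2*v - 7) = 6*v^2 + 3*v - 10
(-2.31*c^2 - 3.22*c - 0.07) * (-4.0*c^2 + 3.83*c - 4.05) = 9.24*c^4 + 4.0327*c^3 - 2.6971*c^2 + 12.7729*c + 0.2835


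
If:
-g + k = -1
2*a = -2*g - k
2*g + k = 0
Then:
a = 0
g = 1/3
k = -2/3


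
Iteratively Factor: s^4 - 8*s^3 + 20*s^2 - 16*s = (s - 2)*(s^3 - 6*s^2 + 8*s) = (s - 4)*(s - 2)*(s^2 - 2*s) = s*(s - 4)*(s - 2)*(s - 2)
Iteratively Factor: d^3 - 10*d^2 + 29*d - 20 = (d - 4)*(d^2 - 6*d + 5) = (d - 5)*(d - 4)*(d - 1)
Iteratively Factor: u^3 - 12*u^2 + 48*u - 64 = (u - 4)*(u^2 - 8*u + 16) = (u - 4)^2*(u - 4)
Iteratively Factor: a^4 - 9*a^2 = (a - 3)*(a^3 + 3*a^2) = (a - 3)*(a + 3)*(a^2) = a*(a - 3)*(a + 3)*(a)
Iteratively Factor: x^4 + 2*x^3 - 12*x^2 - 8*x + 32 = (x - 2)*(x^3 + 4*x^2 - 4*x - 16) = (x - 2)^2*(x^2 + 6*x + 8) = (x - 2)^2*(x + 2)*(x + 4)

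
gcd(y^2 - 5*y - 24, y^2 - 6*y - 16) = y - 8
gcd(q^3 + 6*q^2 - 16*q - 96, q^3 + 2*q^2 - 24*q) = q^2 + 2*q - 24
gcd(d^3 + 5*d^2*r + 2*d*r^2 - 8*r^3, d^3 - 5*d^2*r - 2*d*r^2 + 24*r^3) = d + 2*r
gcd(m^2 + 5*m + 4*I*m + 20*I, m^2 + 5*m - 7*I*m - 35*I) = m + 5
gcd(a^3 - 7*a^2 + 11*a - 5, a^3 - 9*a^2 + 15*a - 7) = a^2 - 2*a + 1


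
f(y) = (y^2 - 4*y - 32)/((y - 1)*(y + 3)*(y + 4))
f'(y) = (2*y - 4)/((y - 1)*(y + 3)*(y + 4)) - (y^2 - 4*y - 32)/((y - 1)*(y + 3)*(y + 4)^2) - (y^2 - 4*y - 32)/((y - 1)*(y + 3)^2*(y + 4)) - (y^2 - 4*y - 32)/((y - 1)^2*(y + 3)*(y + 4)) = (-y^2 + 16*y + 13)/(y^4 + 4*y^3 - 2*y^2 - 12*y + 9)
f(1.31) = -5.01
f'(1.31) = 18.06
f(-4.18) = -1.99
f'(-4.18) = -1.91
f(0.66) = 5.90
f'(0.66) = 14.93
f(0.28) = 3.27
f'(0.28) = 3.12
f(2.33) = -0.80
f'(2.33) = 0.89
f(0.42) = 3.82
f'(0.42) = 4.97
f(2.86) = -0.47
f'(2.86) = 0.43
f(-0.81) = 2.22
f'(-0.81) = -0.04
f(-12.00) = -0.17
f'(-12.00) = -0.02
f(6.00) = -0.04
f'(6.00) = 0.04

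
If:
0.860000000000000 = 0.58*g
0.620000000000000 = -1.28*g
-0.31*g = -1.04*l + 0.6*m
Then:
No Solution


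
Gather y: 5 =5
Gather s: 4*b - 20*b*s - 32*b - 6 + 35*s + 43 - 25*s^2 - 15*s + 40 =-28*b - 25*s^2 + s*(20 - 20*b) + 77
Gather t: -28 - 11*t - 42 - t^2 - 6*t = -t^2 - 17*t - 70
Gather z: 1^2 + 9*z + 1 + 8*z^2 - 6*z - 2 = 8*z^2 + 3*z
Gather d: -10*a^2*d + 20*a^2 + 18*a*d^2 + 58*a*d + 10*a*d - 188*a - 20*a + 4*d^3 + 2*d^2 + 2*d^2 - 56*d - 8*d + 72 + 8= 20*a^2 - 208*a + 4*d^3 + d^2*(18*a + 4) + d*(-10*a^2 + 68*a - 64) + 80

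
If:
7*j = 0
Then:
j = 0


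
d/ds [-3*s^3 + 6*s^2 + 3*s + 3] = -9*s^2 + 12*s + 3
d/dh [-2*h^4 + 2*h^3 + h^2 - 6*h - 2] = -8*h^3 + 6*h^2 + 2*h - 6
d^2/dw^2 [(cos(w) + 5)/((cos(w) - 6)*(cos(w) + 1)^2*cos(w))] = (-1178*(1 - cos(w)^2)^2/cos(w)^3 + 12*sin(w)^6/cos(w)^3 - 9*cos(w)^4 - 6*cos(w)^3 + 475*cos(w)^2 + 1260*tan(w)^2 + 24 - 1030/cos(w) + 1526/cos(w)^3)/((cos(w) - 6)^3*(cos(w) + 1)^4)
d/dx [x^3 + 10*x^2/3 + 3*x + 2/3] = 3*x^2 + 20*x/3 + 3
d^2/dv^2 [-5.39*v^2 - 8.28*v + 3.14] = -10.7800000000000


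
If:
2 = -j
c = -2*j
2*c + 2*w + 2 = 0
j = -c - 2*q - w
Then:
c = 4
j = -2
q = 3/2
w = -5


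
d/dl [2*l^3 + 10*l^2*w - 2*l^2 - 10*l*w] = 6*l^2 + 20*l*w - 4*l - 10*w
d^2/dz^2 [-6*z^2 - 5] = -12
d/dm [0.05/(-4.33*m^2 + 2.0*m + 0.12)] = (0.433*m - 0.1)/(-4.33*m^2 + 2.0*m + 0.12)^2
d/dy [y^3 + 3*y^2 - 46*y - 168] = 3*y^2 + 6*y - 46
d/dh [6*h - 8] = 6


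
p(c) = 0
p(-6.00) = 0.00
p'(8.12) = 0.00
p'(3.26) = 0.00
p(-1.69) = 0.00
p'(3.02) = 0.00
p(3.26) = 0.00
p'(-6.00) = 0.00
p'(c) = 0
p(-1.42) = 0.00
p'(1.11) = 0.00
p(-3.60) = 0.00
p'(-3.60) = 0.00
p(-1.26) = 0.00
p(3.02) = 0.00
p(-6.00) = 0.00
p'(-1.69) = 0.00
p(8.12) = 0.00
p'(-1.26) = 0.00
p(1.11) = 0.00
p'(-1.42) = 0.00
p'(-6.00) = 0.00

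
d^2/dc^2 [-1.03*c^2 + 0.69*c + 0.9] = -2.06000000000000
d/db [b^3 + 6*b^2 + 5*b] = 3*b^2 + 12*b + 5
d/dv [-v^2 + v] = 1 - 2*v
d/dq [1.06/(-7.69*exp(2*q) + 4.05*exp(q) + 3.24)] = (16.3028*exp(q) - 4.293)*exp(q)/(-7.69*exp(2*q) + 4.05*exp(q) + 3.24)^2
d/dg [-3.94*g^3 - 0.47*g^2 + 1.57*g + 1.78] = -11.82*g^2 - 0.94*g + 1.57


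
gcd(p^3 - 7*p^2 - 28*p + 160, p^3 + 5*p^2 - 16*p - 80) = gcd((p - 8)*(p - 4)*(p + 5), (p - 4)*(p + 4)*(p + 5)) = p^2 + p - 20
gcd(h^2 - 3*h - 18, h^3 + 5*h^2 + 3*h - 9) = h + 3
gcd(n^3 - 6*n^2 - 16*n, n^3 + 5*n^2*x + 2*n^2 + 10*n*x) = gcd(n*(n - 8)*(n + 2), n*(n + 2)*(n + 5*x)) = n^2 + 2*n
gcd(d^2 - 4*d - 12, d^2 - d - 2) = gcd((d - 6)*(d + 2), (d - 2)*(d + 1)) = 1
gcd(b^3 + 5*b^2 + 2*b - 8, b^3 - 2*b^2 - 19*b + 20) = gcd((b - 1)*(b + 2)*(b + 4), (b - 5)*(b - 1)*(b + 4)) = b^2 + 3*b - 4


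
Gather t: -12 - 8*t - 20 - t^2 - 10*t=-t^2 - 18*t - 32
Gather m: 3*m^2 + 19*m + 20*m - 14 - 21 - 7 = 3*m^2 + 39*m - 42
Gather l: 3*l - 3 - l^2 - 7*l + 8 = -l^2 - 4*l + 5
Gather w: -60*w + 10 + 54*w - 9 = 1 - 6*w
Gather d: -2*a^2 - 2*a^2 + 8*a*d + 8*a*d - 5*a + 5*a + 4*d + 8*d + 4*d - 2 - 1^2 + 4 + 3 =-4*a^2 + d*(16*a + 16) + 4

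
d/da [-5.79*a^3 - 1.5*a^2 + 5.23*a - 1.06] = -17.37*a^2 - 3.0*a + 5.23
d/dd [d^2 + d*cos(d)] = -d*sin(d) + 2*d + cos(d)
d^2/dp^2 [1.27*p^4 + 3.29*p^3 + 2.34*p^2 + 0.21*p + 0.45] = 15.24*p^2 + 19.74*p + 4.68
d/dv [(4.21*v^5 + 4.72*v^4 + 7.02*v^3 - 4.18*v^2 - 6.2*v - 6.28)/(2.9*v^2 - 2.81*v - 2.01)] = (36.627*v^6 - 19.9444*v^5 - 61.7421*v^4 - 77.4012*v^3 - 12.6048*v^2 + 53.2276*v - 5.1848)/(8.41*v^4 - 16.298*v^3 - 3.7619*v^2 + 11.2962*v + 4.0401)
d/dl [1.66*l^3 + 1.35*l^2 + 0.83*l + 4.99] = 4.98*l^2 + 2.7*l + 0.83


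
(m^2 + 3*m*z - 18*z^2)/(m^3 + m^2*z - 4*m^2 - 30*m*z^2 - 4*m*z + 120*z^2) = (-m + 3*z)/(-m^2 + 5*m*z + 4*m - 20*z)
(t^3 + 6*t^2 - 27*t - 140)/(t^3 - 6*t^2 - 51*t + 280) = (t + 4)/(t - 8)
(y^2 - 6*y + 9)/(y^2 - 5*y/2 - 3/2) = 2*(y - 3)/(2*y + 1)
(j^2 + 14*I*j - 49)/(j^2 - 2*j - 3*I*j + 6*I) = (j^2 + 14*I*j - 49)/(j^2 - 2*j - 3*I*j + 6*I)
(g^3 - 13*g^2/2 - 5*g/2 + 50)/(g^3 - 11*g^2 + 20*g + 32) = (2*g^2 - 5*g - 25)/(2*(g^2 - 7*g - 8))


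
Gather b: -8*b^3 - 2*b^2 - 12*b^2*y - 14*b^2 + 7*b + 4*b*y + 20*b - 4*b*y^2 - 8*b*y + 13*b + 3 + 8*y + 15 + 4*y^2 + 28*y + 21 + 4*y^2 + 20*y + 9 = -8*b^3 + b^2*(-12*y - 16) + b*(-4*y^2 - 4*y + 40) + 8*y^2 + 56*y + 48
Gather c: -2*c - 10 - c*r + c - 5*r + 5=c*(-r - 1) - 5*r - 5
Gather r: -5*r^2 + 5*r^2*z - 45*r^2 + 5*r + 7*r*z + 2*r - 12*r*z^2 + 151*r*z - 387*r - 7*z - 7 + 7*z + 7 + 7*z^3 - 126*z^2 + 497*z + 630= r^2*(5*z - 50) + r*(-12*z^2 + 158*z - 380) + 7*z^3 - 126*z^2 + 497*z + 630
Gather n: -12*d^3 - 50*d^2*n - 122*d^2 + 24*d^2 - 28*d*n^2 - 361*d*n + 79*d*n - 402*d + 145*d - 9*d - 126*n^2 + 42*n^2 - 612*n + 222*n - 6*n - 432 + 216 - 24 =-12*d^3 - 98*d^2 - 266*d + n^2*(-28*d - 84) + n*(-50*d^2 - 282*d - 396) - 240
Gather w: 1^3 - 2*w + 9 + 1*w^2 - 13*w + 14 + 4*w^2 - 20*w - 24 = 5*w^2 - 35*w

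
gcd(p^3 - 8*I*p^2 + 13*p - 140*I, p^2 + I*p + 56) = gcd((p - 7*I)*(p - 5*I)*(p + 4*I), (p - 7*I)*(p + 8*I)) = p - 7*I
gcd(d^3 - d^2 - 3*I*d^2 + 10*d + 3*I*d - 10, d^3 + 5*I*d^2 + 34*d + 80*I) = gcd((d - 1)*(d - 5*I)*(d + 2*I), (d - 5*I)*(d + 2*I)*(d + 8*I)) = d^2 - 3*I*d + 10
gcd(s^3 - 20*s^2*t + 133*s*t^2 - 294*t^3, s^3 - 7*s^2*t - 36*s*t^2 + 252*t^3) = s^2 - 13*s*t + 42*t^2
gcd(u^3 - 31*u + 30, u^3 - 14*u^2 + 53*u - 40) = u^2 - 6*u + 5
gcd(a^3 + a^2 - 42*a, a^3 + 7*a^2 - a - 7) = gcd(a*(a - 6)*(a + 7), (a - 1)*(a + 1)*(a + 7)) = a + 7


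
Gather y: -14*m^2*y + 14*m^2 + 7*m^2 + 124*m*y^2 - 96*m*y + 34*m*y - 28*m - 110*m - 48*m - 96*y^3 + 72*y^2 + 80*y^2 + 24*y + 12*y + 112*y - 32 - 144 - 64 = 21*m^2 - 186*m - 96*y^3 + y^2*(124*m + 152) + y*(-14*m^2 - 62*m + 148) - 240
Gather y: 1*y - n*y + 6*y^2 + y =6*y^2 + y*(2 - n)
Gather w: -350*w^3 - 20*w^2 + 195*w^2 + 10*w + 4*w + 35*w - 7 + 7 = -350*w^3 + 175*w^2 + 49*w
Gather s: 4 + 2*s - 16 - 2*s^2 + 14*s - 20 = -2*s^2 + 16*s - 32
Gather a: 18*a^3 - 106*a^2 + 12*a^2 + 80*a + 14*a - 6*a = 18*a^3 - 94*a^2 + 88*a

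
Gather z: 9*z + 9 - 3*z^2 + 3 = -3*z^2 + 9*z + 12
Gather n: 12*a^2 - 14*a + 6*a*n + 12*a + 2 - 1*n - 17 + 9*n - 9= 12*a^2 - 2*a + n*(6*a + 8) - 24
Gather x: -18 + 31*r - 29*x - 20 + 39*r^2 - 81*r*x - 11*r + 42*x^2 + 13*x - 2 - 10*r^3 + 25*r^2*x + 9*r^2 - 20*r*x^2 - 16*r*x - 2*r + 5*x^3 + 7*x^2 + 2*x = -10*r^3 + 48*r^2 + 18*r + 5*x^3 + x^2*(49 - 20*r) + x*(25*r^2 - 97*r - 14) - 40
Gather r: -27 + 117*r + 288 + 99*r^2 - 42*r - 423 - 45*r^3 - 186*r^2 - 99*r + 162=-45*r^3 - 87*r^2 - 24*r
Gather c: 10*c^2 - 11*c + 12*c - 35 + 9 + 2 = 10*c^2 + c - 24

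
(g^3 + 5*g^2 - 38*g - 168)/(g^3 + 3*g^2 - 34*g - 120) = (g + 7)/(g + 5)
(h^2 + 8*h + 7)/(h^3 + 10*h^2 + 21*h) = (h + 1)/(h*(h + 3))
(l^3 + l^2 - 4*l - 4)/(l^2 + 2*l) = l - 1 - 2/l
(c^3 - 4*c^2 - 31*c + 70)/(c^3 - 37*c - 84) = (c^2 + 3*c - 10)/(c^2 + 7*c + 12)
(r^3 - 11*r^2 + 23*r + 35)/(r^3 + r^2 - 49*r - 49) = (r - 5)/(r + 7)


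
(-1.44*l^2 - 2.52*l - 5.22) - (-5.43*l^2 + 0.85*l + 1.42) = 3.99*l^2 - 3.37*l - 6.64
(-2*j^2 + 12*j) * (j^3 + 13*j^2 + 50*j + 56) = -2*j^5 - 14*j^4 + 56*j^3 + 488*j^2 + 672*j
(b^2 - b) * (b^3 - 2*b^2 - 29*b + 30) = b^5 - 3*b^4 - 27*b^3 + 59*b^2 - 30*b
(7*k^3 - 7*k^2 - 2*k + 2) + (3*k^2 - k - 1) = 7*k^3 - 4*k^2 - 3*k + 1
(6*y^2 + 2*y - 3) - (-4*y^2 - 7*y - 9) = 10*y^2 + 9*y + 6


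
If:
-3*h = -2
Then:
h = 2/3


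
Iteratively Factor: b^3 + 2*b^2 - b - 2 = (b - 1)*(b^2 + 3*b + 2) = (b - 1)*(b + 1)*(b + 2)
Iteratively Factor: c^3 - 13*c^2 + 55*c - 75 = (c - 5)*(c^2 - 8*c + 15) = (c - 5)*(c - 3)*(c - 5)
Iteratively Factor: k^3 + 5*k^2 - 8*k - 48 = (k + 4)*(k^2 + k - 12) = (k + 4)^2*(k - 3)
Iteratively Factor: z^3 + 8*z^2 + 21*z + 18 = (z + 3)*(z^2 + 5*z + 6) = (z + 2)*(z + 3)*(z + 3)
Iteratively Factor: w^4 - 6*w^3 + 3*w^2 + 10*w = (w - 5)*(w^3 - w^2 - 2*w) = w*(w - 5)*(w^2 - w - 2) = w*(w - 5)*(w + 1)*(w - 2)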